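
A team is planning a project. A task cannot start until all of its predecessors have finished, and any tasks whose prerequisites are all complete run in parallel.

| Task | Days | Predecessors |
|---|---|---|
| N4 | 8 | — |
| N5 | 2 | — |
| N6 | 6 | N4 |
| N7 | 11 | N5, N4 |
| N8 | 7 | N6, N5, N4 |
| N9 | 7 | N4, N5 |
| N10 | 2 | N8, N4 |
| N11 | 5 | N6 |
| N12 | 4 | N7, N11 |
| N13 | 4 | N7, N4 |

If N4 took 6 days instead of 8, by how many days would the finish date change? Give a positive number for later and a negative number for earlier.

-2

As given, the longest chain is N4→N6→N8→N10 = 8+6+7+2 = 23, so the finish is 23 days.
Since N4 is critical, the -2 change carries straight to that chain (now 21 days).
The critical path is still N4→N6→N8→N10; finish is now 21 days.
Change in finish: 21 − 23 = -2 days.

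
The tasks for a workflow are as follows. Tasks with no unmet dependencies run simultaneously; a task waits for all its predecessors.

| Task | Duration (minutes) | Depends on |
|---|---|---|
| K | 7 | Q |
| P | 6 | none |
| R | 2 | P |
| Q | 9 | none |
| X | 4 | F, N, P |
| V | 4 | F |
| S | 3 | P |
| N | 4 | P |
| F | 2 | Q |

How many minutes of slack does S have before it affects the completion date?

Critical path: Q→K = 9+7 = 16, so the finish is 16 minutes.
S finishes as early as 9 and must finish by 16.
So S can slip 16 − 9 = 7 minutes.

7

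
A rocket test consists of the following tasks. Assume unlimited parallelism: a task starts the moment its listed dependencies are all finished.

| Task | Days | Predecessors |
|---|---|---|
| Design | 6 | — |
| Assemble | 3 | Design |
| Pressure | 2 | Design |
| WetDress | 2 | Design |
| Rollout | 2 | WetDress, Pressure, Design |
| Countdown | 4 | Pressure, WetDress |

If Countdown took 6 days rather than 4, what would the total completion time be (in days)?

Actual critical path: Design→Pressure→Countdown = 6+2+4 = 12 ⇒ 12 days.
Countdown is on the critical path; changing it to 6 makes that path 14 days.
The critical path is still Design→Pressure→Countdown; finish is now 14 days.

14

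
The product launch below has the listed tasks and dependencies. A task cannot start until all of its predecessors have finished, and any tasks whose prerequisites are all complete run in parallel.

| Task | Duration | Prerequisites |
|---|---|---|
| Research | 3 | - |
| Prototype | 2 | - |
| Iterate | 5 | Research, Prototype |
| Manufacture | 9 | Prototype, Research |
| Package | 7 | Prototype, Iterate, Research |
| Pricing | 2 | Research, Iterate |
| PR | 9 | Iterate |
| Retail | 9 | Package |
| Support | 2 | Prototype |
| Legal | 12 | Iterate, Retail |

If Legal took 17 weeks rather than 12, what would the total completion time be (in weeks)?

The binding path is Research→Iterate→Package→Retail→Legal = 3+5+7+9+12 = 36; finish at 36 weeks.
Legal is on the critical path; changing it to 17 makes that path 41 weeks.
That remains the longest chain; total 41 weeks.

41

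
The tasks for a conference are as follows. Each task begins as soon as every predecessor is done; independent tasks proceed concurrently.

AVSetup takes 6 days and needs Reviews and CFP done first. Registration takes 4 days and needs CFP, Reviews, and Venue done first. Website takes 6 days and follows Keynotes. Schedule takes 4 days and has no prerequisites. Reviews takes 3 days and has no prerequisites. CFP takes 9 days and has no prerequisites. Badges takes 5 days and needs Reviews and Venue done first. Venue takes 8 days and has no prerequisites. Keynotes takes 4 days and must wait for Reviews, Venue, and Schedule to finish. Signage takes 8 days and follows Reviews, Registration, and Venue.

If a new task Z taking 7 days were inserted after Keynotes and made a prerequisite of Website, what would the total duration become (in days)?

25

Originally the plan takes 21 days.
With Z inserted, Website now waits for max(Keynotes, Z).
New critical path: Venue→Keynotes→Z→Website = 8+4+7+6 = 25 ⇒ 25 days.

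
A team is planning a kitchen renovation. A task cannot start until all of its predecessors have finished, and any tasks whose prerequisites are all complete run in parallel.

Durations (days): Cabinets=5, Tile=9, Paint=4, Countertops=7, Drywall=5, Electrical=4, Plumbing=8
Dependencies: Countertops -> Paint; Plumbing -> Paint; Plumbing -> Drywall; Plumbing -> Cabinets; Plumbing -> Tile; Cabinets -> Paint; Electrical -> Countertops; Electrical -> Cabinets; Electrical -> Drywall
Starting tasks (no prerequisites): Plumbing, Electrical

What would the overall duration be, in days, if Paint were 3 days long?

17

Baseline: Plumbing→Cabinets→Paint = 8+5+4 = 17 → 17 days.
Paint lies on that path, so at 3 days the path becomes 16 days.
The binding chain switches to Plumbing→Tile = 8+9 = 17; finish 17 days.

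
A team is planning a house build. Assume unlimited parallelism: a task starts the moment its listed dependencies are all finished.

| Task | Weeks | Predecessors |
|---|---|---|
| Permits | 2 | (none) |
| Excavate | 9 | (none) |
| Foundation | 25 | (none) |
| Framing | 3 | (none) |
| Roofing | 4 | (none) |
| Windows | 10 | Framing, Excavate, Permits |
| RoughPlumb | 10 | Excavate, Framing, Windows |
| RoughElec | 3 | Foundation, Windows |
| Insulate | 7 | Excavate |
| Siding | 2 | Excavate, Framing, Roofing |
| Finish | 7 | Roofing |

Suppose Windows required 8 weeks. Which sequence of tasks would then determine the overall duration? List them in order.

Foundation, RoughElec

The binding path is Excavate→Windows→RoughPlumb = 9+10+10 = 29; finish at 29 weeks.
Windows is on the critical path; changing it to 8 makes that path 27 weeks.
Now Foundation→RoughElec = 25+3 = 28 is longest, so the finish becomes 28 weeks.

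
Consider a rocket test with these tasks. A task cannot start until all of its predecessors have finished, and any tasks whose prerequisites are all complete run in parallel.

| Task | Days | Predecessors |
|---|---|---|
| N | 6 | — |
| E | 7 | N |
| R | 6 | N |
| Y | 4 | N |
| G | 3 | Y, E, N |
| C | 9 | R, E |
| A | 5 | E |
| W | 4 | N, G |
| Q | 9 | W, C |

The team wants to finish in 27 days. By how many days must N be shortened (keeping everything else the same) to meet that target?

4

Current finish: 31 days; target: 27.
N is on every critical path, so each day cut from N cuts the finish by one (this holds down to a finish of 26).
Need 31 − 27 = 4 days off N → N becomes 2 days, finish becomes 27.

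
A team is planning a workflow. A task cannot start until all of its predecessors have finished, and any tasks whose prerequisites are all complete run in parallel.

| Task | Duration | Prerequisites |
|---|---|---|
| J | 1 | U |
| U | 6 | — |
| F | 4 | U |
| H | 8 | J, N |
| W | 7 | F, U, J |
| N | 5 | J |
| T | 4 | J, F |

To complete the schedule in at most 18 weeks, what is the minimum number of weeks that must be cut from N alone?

Current finish: 20 weeks; target: 18.
N is on every critical path, so each week cut from N cuts the finish by one (this holds down to a finish of 17).
Need 20 − 18 = 2 weeks off N → N becomes 3 weeks, finish becomes 18.

2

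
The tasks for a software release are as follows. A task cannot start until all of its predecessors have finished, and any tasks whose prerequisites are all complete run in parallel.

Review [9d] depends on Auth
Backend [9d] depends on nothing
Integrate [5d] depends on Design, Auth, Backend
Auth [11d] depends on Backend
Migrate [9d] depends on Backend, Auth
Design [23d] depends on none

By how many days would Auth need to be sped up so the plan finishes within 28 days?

1

Current finish: 29 days; target: 28.
Auth is on every critical path, so each day cut from Auth cuts the finish by one (this holds down to a finish of 28).
Need 29 − 28 = 1 day off Auth → Auth becomes 10 days, finish becomes 28.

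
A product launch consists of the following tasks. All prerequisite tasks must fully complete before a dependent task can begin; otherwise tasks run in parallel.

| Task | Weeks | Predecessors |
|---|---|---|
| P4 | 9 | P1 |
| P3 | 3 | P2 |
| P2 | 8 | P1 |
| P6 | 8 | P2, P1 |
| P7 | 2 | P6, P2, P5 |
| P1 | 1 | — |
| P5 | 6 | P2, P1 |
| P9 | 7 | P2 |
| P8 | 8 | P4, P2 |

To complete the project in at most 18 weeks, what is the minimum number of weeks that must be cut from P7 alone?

1

Current finish: 19 weeks; target: 18.
P7 is on every critical path, so each week cut from P7 cuts the finish by one (this holds down to a finish of 18).
Need 19 − 18 = 1 week off P7 → P7 becomes 1 week, finish becomes 18.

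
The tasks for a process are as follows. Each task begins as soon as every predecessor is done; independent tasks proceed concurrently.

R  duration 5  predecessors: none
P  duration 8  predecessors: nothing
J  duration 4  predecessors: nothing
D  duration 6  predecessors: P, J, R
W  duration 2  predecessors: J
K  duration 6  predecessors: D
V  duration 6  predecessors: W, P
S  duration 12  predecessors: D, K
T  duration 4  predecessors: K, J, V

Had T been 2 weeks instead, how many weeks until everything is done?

32

Critical path before the change: P→D→K→S = 8+6+6+12 = 32 giving 32 weeks.
T has 8 weeks of float (longest path through it is 24).
The critical path is still P→D→K→S; finish is now 32 weeks.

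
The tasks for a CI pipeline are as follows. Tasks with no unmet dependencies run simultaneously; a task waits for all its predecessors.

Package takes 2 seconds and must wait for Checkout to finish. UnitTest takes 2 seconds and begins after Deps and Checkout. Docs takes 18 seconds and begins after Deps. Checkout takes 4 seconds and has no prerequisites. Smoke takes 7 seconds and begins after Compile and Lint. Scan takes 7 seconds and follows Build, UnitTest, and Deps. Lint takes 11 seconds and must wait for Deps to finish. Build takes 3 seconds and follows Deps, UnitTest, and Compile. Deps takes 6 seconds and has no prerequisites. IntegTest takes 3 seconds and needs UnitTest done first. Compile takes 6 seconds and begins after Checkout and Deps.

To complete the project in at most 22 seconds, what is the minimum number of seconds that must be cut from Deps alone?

Current finish: 24 seconds; target: 22.
Deps is on every critical path, so each second cut from Deps cuts the finish by one (this holds down to a finish of 20).
Need 24 − 22 = 2 seconds off Deps → Deps becomes 4 seconds, finish becomes 22.

2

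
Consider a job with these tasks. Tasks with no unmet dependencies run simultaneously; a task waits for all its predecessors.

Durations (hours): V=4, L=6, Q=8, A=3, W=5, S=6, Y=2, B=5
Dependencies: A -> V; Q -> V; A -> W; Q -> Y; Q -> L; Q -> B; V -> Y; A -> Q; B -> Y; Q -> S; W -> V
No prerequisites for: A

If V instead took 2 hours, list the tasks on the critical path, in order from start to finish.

A, Q, B, Y

Actual critical path: A→Q→B→Y = 3+8+5+2 = 18 ⇒ 18 hours.
V has 1 hour of float (longest path through it is 17).
That remains the longest chain; total 18 hours.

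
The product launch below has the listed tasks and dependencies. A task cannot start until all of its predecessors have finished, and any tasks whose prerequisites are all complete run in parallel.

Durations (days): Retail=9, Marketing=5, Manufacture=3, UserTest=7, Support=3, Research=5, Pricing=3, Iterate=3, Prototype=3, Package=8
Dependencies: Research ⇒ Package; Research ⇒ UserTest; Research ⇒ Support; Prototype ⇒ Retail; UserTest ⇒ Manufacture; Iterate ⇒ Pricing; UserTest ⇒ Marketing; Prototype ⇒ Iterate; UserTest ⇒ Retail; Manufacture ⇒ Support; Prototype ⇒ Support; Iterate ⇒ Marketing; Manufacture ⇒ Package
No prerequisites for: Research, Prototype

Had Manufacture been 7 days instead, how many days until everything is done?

Critical path before the change: Research→UserTest→Manufacture→Package = 5+7+3+8 = 23 giving 23 days.
Manufacture lies on that path, so at 7 days the path becomes 27 days.
The critical path is still Research→UserTest→Manufacture→Package; finish is now 27 days.

27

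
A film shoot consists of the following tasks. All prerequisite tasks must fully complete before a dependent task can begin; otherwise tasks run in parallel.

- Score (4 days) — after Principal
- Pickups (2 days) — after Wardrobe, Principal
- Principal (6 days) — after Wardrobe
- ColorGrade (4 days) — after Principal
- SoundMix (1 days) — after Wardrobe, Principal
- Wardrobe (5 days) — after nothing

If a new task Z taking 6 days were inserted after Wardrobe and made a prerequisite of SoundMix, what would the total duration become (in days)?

15

Originally the schedule takes 15 days.
With Z inserted, SoundMix now waits for max(Wardrobe, Principal, Z).
New critical path: Wardrobe→Principal→Score = 5+6+4 = 15 ⇒ 15 days.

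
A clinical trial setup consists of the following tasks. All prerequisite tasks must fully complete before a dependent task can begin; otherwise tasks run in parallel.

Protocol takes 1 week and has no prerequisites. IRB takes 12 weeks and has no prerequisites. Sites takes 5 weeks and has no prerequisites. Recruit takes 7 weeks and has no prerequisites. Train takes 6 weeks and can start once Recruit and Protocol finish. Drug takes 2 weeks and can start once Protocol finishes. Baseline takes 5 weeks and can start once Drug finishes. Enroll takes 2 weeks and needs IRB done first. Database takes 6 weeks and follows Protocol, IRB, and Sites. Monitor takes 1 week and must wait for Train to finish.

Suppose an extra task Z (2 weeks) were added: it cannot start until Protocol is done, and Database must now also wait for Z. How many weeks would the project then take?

18

Originally the project takes 18 weeks.
With Z inserted, Database now waits for max(Protocol, IRB, Sites, Z).
New critical path: IRB→Database = 12+6 = 18 ⇒ 18 weeks.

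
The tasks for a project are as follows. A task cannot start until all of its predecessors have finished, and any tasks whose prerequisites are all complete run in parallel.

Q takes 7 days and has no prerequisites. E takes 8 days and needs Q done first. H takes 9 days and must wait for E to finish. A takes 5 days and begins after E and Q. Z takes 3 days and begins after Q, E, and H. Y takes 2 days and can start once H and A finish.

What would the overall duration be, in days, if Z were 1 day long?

26

The binding path is Q→E→H→Z = 7+8+9+3 = 27; finish at 27 days.
Z lies on that path, so at 1 day the path becomes 25 days.
New critical path: Q→E→H→Y = 7+8+9+2 = 26 ⇒ 26 days.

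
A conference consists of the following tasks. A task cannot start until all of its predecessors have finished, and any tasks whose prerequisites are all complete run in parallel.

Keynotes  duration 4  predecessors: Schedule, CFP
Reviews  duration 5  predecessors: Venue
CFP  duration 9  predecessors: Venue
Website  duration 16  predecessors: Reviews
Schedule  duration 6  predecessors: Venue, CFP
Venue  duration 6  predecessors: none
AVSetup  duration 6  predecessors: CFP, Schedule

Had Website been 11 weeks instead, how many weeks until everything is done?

27

Baseline: Venue→Reviews→Website = 6+5+16 = 27 → 27 weeks.
Website lies on that path, so at 11 weeks the path becomes 22 weeks.
The binding chain switches to Venue→CFP→Schedule→AVSetup = 6+9+6+6 = 27; finish 27 weeks.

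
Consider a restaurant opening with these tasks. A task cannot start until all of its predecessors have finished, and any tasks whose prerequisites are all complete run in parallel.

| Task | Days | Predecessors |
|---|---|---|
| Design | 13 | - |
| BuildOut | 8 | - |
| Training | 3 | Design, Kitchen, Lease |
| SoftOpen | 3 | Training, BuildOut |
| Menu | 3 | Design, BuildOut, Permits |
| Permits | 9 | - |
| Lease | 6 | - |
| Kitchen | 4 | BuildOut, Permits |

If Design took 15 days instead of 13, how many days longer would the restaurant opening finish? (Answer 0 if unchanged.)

The binding path is Design→Training→SoftOpen = 13+3+3 = 19; finish at 19 days.
Design lies on that path, so at 15 days the path becomes 21 days.
That remains the longest chain; total 21 days.
Change in finish: 21 − 19 = +2 days.

2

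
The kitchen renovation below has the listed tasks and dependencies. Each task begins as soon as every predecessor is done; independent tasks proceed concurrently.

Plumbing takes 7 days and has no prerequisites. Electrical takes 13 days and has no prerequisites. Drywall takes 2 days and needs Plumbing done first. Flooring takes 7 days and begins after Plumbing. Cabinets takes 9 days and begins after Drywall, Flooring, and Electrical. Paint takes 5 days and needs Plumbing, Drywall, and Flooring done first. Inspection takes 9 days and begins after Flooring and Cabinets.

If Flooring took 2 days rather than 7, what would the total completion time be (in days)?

31

Actual critical path: Plumbing→Flooring→Cabinets→Inspection = 7+7+9+9 = 32 ⇒ 32 days.
Flooring lies on that path, so at 2 days the path becomes 27 days.
The binding chain switches to Electrical→Cabinets→Inspection = 13+9+9 = 31; finish 31 days.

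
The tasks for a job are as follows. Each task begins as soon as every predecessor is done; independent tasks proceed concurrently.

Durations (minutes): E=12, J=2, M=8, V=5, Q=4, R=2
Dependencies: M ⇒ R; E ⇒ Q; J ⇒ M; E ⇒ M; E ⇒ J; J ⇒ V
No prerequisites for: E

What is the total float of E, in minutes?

Critical path: E→J→M→R = 12+2+8+2 = 24, so the finish is 24 minutes.
The longest chain containing E totals 24 minutes.
Float = 24 − 24 = 0.

0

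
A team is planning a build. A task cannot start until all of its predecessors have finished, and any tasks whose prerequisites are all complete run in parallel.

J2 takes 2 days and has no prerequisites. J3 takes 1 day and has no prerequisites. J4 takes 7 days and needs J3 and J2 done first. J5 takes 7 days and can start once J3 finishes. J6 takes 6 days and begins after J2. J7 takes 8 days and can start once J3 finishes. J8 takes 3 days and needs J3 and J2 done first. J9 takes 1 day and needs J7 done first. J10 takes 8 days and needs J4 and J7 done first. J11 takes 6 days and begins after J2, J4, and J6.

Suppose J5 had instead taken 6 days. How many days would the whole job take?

Actual critical path: J2→J4→J10 = 2+7+8 = 17 ⇒ 17 days.
The longest path through J5 is only 8 days, so J5 has float 9.
No other chain overtakes it, so the finish is 17 days.

17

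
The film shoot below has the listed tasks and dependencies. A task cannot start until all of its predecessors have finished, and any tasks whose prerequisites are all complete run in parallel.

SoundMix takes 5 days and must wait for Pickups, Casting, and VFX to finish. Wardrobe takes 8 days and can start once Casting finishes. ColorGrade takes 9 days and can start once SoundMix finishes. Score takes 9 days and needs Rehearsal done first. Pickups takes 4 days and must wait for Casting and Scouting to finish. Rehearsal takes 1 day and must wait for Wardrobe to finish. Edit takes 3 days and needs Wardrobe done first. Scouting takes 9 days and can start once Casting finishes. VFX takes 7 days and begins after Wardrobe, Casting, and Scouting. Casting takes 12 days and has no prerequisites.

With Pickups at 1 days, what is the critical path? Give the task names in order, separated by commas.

Actual critical path: Casting→Scouting→VFX→SoundMix→ColorGrade = 12+9+7+5+9 = 42 ⇒ 42 days.
The longest path through Pickups is only 39 days, so Pickups has float 3.
That remains the longest chain; total 42 days.

Casting, Scouting, VFX, SoundMix, ColorGrade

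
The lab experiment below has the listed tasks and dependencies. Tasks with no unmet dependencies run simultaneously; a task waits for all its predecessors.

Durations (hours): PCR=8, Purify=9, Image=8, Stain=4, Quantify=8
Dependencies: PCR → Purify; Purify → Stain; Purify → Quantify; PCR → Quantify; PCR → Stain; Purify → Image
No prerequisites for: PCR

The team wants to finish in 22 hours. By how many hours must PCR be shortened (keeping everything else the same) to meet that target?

Current finish: 25 hours; target: 22.
PCR is on every critical path, so each hour cut from PCR cuts the finish by one (this holds down to a finish of 18).
Need 25 − 22 = 3 hours off PCR → PCR becomes 5 hours, finish becomes 22.

3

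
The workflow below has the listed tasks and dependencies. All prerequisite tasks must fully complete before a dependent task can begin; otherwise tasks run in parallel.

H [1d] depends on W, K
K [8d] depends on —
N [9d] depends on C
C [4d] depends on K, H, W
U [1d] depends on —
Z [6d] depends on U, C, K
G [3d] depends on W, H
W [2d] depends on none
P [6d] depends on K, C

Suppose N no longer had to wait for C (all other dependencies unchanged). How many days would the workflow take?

19

With the dependency in place, K→H→C→N = 8+1+4+9 = 22 sets the finish at 22 days.
Without C→N, N's earliest start moves from 13 to 0.
The longest chain is now K→H→C→P = 8+1+4+6 = 19, so the workflow takes 19 days.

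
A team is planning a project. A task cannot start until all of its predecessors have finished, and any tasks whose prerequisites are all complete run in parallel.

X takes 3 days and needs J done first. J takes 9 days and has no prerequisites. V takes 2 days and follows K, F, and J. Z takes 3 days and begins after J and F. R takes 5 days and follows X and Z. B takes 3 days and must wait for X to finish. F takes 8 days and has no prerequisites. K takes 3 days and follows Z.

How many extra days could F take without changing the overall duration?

1

J→Z→K→V = 9+3+3+2 = 17 sets the makespan at 17 days.
The longest chain containing F totals 16 days.
So F can slip 9 − 8 = 1 day.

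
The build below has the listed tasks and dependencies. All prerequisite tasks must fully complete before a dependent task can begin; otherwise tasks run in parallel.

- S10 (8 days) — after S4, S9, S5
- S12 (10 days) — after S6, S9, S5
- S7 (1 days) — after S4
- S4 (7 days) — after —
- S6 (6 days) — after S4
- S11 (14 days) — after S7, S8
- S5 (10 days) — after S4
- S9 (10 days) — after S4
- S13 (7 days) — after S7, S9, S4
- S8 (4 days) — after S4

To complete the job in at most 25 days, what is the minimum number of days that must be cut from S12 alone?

2

Current finish: 27 days; target: 25.
S12 is on every critical path, so each day cut from S12 cuts the finish by one (this holds down to a finish of 25).
Need 27 − 25 = 2 days off S12 → S12 becomes 8 days, finish becomes 25.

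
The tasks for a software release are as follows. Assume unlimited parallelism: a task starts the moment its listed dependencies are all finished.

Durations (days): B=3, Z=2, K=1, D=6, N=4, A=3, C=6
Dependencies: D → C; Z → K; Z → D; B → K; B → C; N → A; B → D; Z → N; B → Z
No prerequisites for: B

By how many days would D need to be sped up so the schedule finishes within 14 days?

3

Current finish: 17 days; target: 14.
D is on every critical path, so each day cut from D cuts the finish by one (this holds down to a finish of 12).
Need 17 − 14 = 3 days off D → D becomes 3 days, finish becomes 14.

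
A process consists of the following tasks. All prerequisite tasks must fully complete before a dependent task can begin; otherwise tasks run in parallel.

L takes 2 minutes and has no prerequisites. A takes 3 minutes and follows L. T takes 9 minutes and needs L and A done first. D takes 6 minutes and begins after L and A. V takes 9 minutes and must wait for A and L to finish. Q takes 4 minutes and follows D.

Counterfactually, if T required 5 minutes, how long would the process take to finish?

As given, the longest chain is L→A→D→Q = 2+3+6+4 = 15, so the finish is 15 minutes.
T has 1 minute of float (longest path through it is 14).
The critical path is still L→A→D→Q; finish is now 15 minutes.

15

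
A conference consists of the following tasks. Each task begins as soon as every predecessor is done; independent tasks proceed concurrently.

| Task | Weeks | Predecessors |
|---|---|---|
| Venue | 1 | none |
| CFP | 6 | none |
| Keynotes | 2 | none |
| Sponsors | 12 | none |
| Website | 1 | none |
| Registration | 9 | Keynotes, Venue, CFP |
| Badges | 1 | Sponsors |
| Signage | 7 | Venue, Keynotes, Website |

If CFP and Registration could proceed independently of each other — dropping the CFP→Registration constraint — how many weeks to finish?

13

Before: longest chain CFP→Registration = 6+9 = 15, finish 15.
Without CFP→Registration, Registration's earliest start moves from 6 to 2.
The longest chain is now Sponsors→Badges = 12+1 = 13, so the project takes 13 weeks.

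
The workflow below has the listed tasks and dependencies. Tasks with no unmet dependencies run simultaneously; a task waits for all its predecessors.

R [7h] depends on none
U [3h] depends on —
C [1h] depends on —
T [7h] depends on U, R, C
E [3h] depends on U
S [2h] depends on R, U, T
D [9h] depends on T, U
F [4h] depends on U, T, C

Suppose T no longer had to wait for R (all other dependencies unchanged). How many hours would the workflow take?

Original critical path: R→T→D = 7+7+9 = 23 ⇒ 23 hours.
Without R→T, T's earliest start moves from 7 to 3.
New critical path: U→T→D = 3+7+9 = 19 ⇒ 19 hours.

19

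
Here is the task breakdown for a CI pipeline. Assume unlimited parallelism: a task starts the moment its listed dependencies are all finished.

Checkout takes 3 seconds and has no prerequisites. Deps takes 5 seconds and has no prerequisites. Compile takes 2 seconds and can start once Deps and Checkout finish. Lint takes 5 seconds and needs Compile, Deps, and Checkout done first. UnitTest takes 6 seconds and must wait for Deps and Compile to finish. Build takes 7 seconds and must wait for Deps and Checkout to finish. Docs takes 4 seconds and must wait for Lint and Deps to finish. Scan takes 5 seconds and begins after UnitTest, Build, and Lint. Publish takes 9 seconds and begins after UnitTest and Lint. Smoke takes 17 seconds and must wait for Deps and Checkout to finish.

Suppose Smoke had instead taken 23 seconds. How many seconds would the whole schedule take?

28

The binding path is Deps→Smoke = 5+17 = 22; finish at 22 seconds.
Smoke is on the critical path; changing it to 23 makes that path 28 seconds.
The critical path is still Deps→Smoke; finish is now 28 seconds.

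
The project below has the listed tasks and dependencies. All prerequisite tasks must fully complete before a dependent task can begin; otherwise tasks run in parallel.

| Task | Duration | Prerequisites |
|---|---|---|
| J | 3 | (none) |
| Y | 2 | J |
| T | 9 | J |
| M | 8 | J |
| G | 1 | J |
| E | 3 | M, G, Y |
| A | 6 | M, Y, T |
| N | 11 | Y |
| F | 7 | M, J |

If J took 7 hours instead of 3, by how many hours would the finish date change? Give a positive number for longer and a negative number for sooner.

4

Actual critical path: J→T→A = 3+9+6 = 18 ⇒ 18 hours.
Since J is critical, the +4 change carries straight to that chain (now 22 hours).
No other chain overtakes it, so the finish is 22 hours.
Change in finish: 22 − 18 = +4 hours.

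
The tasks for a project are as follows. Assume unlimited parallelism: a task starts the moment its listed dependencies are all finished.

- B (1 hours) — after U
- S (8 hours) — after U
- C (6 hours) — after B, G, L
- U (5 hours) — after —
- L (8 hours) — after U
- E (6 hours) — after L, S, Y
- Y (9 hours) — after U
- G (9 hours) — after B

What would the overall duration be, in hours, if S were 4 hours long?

21

The binding path is U→B→G→C = 5+1+9+6 = 21; finish at 21 hours.
S has 2 hours of float (longest path through it is 19).
That remains the longest chain; total 21 hours.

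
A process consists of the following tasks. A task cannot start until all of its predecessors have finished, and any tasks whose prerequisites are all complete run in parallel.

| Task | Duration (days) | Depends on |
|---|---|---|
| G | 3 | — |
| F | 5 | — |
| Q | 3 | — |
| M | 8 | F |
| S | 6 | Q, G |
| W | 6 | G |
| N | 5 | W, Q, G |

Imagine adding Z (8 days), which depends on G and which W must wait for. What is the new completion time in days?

22

Originally the job takes 14 days.
With Z inserted, W now waits for max(G, Z).
New critical path: G→Z→W→N = 3+8+6+5 = 22 ⇒ 22 days.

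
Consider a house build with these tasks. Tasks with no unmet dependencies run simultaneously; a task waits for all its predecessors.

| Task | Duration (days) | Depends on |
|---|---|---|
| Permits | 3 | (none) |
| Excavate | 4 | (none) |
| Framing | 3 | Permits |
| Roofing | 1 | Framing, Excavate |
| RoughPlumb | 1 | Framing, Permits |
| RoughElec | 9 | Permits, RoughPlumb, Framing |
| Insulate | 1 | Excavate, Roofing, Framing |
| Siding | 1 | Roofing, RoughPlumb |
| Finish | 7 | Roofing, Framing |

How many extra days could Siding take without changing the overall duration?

Permits→Framing→RoughPlumb→RoughElec = 3+3+1+9 = 16 sets the makespan at 16 days.
The longest chain containing Siding totals 8 days.
Float = 16 − 8 = 8.

8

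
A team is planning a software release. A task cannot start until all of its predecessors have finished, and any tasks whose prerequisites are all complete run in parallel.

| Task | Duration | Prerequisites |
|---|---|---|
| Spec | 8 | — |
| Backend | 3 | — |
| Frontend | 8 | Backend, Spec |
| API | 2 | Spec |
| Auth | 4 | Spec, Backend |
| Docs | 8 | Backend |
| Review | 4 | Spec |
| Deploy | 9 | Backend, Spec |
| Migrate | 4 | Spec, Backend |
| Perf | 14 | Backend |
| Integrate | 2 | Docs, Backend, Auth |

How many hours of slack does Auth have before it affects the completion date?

3

Critical path: Spec→Deploy = 8+9 = 17, so the finish is 17 hours.
Longest path through Auth: 14 hours (earliest finish 12, latest finish 15).
Float = 17 − 14 = 3.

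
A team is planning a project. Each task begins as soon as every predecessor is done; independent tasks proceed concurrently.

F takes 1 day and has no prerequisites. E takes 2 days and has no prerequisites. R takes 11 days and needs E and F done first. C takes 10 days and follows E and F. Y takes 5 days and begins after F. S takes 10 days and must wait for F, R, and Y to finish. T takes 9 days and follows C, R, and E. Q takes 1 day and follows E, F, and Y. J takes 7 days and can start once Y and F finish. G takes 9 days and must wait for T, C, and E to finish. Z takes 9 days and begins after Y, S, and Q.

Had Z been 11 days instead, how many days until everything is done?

34

Baseline: E→R→S→Z = 2+11+10+9 = 32 → 32 days.
Z is on the critical path; changing it to 11 makes that path 34 days.
The critical path is still E→R→S→Z; finish is now 34 days.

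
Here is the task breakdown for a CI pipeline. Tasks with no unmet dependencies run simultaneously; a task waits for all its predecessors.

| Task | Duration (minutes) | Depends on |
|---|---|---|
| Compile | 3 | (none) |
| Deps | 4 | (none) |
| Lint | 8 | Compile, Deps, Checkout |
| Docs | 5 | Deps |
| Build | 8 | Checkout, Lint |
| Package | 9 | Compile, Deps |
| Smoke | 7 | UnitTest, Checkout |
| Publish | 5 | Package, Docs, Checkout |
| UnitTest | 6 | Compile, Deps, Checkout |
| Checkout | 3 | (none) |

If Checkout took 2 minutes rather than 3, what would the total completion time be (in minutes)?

Critical path before the change: Deps→Lint→Build = 4+8+8 = 20 giving 20 minutes.
Checkout is off the critical path — its longest chain is 19 minutes, giving 1 of slack.
That remains the longest chain; total 20 minutes.

20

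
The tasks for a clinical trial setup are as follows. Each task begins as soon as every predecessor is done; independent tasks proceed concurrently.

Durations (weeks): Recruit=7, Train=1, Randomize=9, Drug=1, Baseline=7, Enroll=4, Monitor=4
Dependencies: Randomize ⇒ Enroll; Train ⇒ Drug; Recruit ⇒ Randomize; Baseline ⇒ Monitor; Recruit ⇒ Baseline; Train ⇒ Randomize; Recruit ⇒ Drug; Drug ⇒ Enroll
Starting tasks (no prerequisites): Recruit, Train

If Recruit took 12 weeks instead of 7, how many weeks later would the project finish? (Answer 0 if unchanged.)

5

Actual critical path: Recruit→Randomize→Enroll = 7+9+4 = 20 ⇒ 20 weeks.
Recruit is on the critical path; changing it to 12 makes that path 25 weeks.
No other chain overtakes it, so the finish is 25 weeks.
Change in finish: 25 − 20 = +5 weeks.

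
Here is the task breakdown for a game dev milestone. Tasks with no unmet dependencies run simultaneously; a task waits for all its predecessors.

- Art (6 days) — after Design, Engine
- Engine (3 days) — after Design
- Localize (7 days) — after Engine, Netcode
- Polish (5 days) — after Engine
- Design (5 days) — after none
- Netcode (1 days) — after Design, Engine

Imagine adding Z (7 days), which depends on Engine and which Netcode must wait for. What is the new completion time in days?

Originally the schedule takes 16 days.
With Z inserted, Netcode now waits for max(Design, Engine, Z).
New critical path: Design→Engine→Z→Netcode→Localize = 5+3+7+1+7 = 23 ⇒ 23 days.

23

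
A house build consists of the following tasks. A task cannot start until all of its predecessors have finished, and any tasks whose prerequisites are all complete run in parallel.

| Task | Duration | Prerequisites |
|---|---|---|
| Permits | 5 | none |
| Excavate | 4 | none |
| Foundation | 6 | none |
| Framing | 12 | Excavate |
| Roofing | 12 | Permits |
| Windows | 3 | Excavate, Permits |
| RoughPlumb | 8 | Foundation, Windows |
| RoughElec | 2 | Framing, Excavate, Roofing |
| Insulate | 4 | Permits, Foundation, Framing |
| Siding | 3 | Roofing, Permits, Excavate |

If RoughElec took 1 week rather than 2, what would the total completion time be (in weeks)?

20

The binding path is Permits→Roofing→Siding = 5+12+3 = 20; finish at 20 weeks.
The longest path through RoughElec is only 19 weeks, so RoughElec has float 1.
The critical path is still Permits→Roofing→Siding; finish is now 20 weeks.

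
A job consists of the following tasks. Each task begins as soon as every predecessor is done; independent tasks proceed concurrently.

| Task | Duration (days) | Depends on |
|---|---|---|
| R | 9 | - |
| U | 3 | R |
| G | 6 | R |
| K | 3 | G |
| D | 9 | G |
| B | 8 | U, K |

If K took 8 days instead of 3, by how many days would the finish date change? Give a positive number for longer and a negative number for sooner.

5

As given, the longest chain is R→G→K→B = 9+6+3+8 = 26, so the finish is 26 days.
K is on the critical path; changing it to 8 makes that path 31 days.
That remains the longest chain; total 31 days.
Change in finish: 31 − 26 = +5 days.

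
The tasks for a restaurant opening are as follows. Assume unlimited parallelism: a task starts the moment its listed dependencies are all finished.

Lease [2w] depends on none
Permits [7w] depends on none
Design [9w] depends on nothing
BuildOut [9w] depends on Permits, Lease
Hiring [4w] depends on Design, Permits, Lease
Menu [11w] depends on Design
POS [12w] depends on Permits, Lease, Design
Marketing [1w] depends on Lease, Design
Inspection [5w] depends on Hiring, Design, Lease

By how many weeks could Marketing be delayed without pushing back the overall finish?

11

The longest chain is Design→POS = 9+12 = 21; overall finish 21 weeks.
Longest path through Marketing: 10 weeks (earliest finish 10, latest finish 21).
Float = 21 − 10 = 11.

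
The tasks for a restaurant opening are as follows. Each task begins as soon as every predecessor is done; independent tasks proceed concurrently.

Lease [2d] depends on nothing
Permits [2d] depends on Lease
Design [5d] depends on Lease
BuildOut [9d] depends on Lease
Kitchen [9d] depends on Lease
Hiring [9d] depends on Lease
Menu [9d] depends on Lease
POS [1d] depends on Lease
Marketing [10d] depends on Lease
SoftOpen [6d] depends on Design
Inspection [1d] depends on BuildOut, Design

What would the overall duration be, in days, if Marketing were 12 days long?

14

Critical path before the change: Lease→Design→SoftOpen = 2+5+6 = 13 giving 13 days.
The longest path through Marketing is only 12 days, so Marketing has float 1.
New critical path: Lease→Marketing = 2+12 = 14 ⇒ 14 days.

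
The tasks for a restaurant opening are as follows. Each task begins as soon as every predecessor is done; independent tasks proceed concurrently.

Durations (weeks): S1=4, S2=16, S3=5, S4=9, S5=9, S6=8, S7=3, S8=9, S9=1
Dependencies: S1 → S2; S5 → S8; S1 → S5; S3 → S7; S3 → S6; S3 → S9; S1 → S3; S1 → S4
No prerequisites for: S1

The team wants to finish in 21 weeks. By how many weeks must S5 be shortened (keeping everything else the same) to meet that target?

Current finish: 22 weeks; target: 21.
S5 is on every critical path, so each week cut from S5 cuts the finish by one (this holds down to a finish of 20).
Need 22 − 21 = 1 week off S5 → S5 becomes 8 weeks, finish becomes 21.

1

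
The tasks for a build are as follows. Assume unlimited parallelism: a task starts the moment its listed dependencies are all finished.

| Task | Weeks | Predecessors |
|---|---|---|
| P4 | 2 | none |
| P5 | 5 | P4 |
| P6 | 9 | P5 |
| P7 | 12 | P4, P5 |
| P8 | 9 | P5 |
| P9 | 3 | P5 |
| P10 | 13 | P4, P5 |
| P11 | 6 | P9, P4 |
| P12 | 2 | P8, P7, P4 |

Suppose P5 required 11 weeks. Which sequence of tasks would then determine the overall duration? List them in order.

Critical path before the change: P4→P5→P7→P12 = 2+5+12+2 = 21 giving 21 weeks.
P5 is on the critical path; changing it to 11 makes that path 27 weeks.
No other chain overtakes it, so the finish is 27 weeks.

P4, P5, P7, P12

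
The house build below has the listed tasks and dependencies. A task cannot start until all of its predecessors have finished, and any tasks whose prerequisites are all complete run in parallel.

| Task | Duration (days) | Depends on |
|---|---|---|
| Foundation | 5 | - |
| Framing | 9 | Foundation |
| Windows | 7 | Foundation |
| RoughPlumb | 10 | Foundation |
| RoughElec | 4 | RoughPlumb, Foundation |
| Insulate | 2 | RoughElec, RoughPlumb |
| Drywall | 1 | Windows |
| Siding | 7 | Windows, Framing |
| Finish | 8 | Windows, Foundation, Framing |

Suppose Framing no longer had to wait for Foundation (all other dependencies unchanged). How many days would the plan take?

Before: longest chain Foundation→Framing→Finish = 5+9+8 = 22, finish 22.
Without Foundation→Framing, Framing's earliest start moves from 5 to 0.
New critical path: Foundation→RoughPlumb→RoughElec→Insulate = 5+10+4+2 = 21 ⇒ 21 days.

21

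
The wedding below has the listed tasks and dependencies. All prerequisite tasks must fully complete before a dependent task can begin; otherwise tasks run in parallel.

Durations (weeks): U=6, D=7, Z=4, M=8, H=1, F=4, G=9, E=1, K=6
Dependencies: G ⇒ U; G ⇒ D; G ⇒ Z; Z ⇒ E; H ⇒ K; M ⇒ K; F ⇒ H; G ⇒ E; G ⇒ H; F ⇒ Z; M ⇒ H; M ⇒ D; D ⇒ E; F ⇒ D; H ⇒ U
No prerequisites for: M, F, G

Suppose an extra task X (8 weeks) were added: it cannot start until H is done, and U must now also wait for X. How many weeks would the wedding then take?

Originally the wedding takes 17 weeks.
With X inserted, U now waits for max(G, H, X).
New critical path: G→H→X→U = 9+1+8+6 = 24 ⇒ 24 weeks.

24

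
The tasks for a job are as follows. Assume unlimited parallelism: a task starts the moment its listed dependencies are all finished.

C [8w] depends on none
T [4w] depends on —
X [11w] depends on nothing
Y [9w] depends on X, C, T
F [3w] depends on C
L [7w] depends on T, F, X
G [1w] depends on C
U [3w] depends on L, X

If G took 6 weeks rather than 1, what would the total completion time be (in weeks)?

Baseline: C→F→L→U = 8+3+7+3 = 21 → 21 weeks.
G is off the critical path — its longest chain is 9 weeks, giving 12 of slack.
That remains the longest chain; total 21 weeks.

21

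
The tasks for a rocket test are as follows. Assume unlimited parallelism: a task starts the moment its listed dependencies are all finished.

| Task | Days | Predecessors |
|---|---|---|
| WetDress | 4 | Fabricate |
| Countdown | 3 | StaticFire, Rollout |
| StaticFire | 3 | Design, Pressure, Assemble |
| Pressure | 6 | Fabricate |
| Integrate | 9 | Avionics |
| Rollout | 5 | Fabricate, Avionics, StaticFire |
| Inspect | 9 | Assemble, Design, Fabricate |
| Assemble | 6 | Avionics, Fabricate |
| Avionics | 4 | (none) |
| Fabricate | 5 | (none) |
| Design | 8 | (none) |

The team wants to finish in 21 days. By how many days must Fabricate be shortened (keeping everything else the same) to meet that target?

Current finish: 22 days; target: 21.
Fabricate is on every critical path, so each day cut from Fabricate cuts the finish by one (this holds down to a finish of 21).
Need 22 − 21 = 1 day off Fabricate → Fabricate becomes 4 days, finish becomes 21.

1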